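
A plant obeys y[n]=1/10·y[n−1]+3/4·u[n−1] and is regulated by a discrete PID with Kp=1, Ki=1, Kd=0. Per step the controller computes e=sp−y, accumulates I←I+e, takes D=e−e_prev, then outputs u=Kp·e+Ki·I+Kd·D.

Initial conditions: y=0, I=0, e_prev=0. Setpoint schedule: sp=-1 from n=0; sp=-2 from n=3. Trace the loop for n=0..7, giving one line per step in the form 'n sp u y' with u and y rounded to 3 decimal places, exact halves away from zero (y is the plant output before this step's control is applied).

(exact arithmetic carried between steps; '≈' marks a value shown rounded to 6 d.p. or computed from one; I and e_prev carry over from the previous line; the table rounds u and y to 3 d.p., halves away from zero)
n=0: y=0, sp=-1, e=sp−y=-1; I=-1, D=e−e_prev=-1; u=1·(-1)+1·(-1)+0·(-1)=-2; next y=1/10·0+3/4·(-2)=-1.5
n=1: y=-1.5, sp=-1, e=sp−y=0.5; I=-0.5, D=e−e_prev=1.5; u=1·0.5+1·(-0.5)+0·1.5=0; next y=1/10·(-1.5)+3/4·0=-0.15
n=2: y=-0.15, sp=-1, e=sp−y=-0.85; I=-1.35, D=e−e_prev=-1.35; u=1·(-0.85)+1·(-1.35)+0·(-1.35)=-2.2; next y=1/10·(-0.15)+3/4·(-2.2)=-1.665
n=3: y=-1.665, sp=-2, e=sp−y=-0.335; I=-1.685, D=e−e_prev=0.515; u=1·(-0.335)+1·(-1.685)+0·0.515=-2.02; next y=1/10·(-1.665)+3/4·(-2.02)=-1.6815
n=4: y=-1.6815, sp=-2, e=sp−y=-0.3185; I=-2.0035, D=e−e_prev=0.0165; u=1·(-0.3185)+1·(-2.0035)+0·0.0165=-2.322; next y=1/10·(-1.6815)+3/4·(-2.322)=-1.90965
n=5: y=-1.90965, sp=-2, e=sp−y=-0.09035; I=-2.09385, D=e−e_prev=0.22815; u=1·(-0.09035)+1·(-2.09385)+0·0.22815=-2.1842; next y=1/10·(-1.90965)+3/4·(-2.1842)=-1.829115
n=6: y=-1.829115, sp=-2, e=sp−y=-0.170885; I=-2.264735, D=e−e_prev=-0.080535; u=1·(-0.170885)+1·(-2.264735)+0·(-0.080535)=-2.43562; next y=1/10·(-1.829115)+3/4·(-2.43562)≈-2.009627
n=7: y≈-2.009627, sp=-2, e=sp−y≈0.009627; I≈-2.255109, D=e−e_prev≈0.180512; u=1·0.009627+1·(-2.255109)+0·0.180512≈-2.245482; next y=1/10·(-2.009627)+3/4·(-2.245482)≈-1.885074

0 -1 -2.000 0.000
1 -1 0.000 -1.500
2 -1 -2.200 -0.150
3 -2 -2.020 -1.665
4 -2 -2.322 -1.682
5 -2 -2.184 -1.910
6 -2 -2.436 -1.829
7 -2 -2.245 -2.010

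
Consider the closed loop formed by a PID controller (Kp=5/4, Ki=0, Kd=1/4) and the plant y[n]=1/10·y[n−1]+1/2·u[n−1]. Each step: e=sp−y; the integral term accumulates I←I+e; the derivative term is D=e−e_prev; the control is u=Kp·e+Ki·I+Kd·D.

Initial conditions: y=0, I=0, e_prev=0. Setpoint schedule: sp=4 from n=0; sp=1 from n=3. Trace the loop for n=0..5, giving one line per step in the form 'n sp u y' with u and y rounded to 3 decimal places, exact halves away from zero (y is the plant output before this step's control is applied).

0 4 6.000 0.000
1 4 0.500 3.000
2 4 4.925 0.550
3 1 -3.139 2.518
4 1 3.856 -1.318
5 1 -1.774 1.796

(exact arithmetic carried between steps; '≈' marks a value shown rounded to 6 d.p. or computed from one; I and e_prev carry over from the previous line; the table rounds u and y to 3 d.p., halves away from zero)
n=0: y=0, sp=4, e=sp−y=4; I=4, D=e−e_prev=4; u=5/4·4+0·4+1/4·4=6; next y=1/10·0+1/2·6=3
n=1: y=3, sp=4, e=sp−y=1; I=5, D=e−e_prev=-3; u=5/4·1+0·5+1/4·(-3)=0.5; next y=1/10·3+1/2·0.5=0.55
n=2: y=0.55, sp=4, e=sp−y=3.45; I=8.45, D=e−e_prev=2.45; u=5/4·3.45+0·8.45+1/4·2.45=4.925; next y=1/10·0.55+1/2·4.925=2.5175
n=3: y=2.5175, sp=1, e=sp−y=-1.5175; I=6.9325, D=e−e_prev=-4.9675; u=5/4·(-1.5175)+0·6.9325+1/4·(-4.9675)=-3.13875; next y=1/10·2.5175+1/2·(-3.13875)=-1.317625
n=4: y=-1.317625, sp=1, e=sp−y=2.317625; I=9.250125, D=e−e_prev=3.835125; u=5/4·2.317625+0·9.250125+1/4·3.835125≈3.855813; next y=1/10·(-1.317625)+1/2·3.855813≈1.796144
n=5: y≈1.796144, sp=1, e=sp−y≈-0.796144; I≈8.453981, D=e−e_prev≈-3.113769; u=5/4·(-0.796144)+0·8.453981+1/4·(-3.113769)≈-1.773622; next y=1/10·1.796144+1/2·(-1.773622)≈-0.707197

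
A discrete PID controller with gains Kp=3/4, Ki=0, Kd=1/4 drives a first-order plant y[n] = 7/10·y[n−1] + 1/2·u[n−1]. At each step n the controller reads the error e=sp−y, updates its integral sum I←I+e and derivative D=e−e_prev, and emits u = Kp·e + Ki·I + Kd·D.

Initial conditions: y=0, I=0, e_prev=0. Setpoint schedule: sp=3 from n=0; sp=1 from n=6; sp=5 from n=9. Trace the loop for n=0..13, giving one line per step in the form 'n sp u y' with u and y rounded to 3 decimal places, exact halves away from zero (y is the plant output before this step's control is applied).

(exact arithmetic carried between steps; '≈' marks a value shown rounded to 6 d.p. or computed from one; I and e_prev carry over from the previous line; the table rounds u and y to 3 d.p., halves away from zero)
n=0: y=0, sp=3, e=sp−y=3; I=3, D=e−e_prev=3; u=3/4·3+0·3+1/4·3=3; next y=7/10·0+1/2·3=1.5
n=1: y=1.5, sp=3, e=sp−y=1.5; I=4.5, D=e−e_prev=-1.5; u=3/4·1.5+0·4.5+1/4·(-1.5)=0.75; next y=7/10·1.5+1/2·0.75=1.425
n=2: y=1.425, sp=3, e=sp−y=1.575; I=6.075, D=e−e_prev=0.075; u=3/4·1.575+0·6.075+1/4·0.075=1.2; next y=7/10·1.425+1/2·1.2=1.5975
n=3: y=1.5975, sp=3, e=sp−y=1.4025; I=7.4775, D=e−e_prev=-0.1725; u=3/4·1.4025+0·7.4775+1/4·(-0.1725)=1.00875; next y=7/10·1.5975+1/2·1.00875=1.622625
n=4: y=1.622625, sp=3, e=sp−y=1.377375; I=8.854875, D=e−e_prev=-0.025125; u=3/4·1.377375+0·8.854875+1/4·(-0.025125)=1.02675; next y=7/10·1.622625+1/2·1.02675≈1.649213
n=5: y≈1.649213, sp=3, e=sp−y≈1.350788; I≈10.205663, D=e−e_prev≈-0.026588; u=3/4·1.350788+0·10.205663+1/4·(-0.026588)≈1.006444; next y=7/10·1.649213+1/2·1.006444≈1.657671
n=6: y≈1.657671, sp=1, e=sp−y≈-0.657671; I≈9.547992, D=e−e_prev≈-2.008458; u=3/4·(-0.657671)+0·9.547992+1/4·(-2.008458)≈-0.995368; next y=7/10·1.657671+1/2·(-0.995368)≈0.662686
n=7: y≈0.662686, sp=1, e=sp−y≈0.337314; I≈9.885306, D=e−e_prev≈0.994985; u=3/4·0.337314+0·9.885306+1/4·0.994985≈0.501732; next y=7/10·0.662686+1/2·0.501732≈0.714746
n=8: y≈0.714746, sp=1, e=sp−y≈0.285254; I≈10.170560, D=e−e_prev≈-0.052060; u=3/4·0.285254+0·10.170560+1/4·(-0.052060)≈0.200925; next y=7/10·0.714746+1/2·0.200925≈0.600785
n=9: y≈0.600785, sp=5, e=sp−y≈4.399215; I≈14.569775, D=e−e_prev≈4.113961; u=3/4·4.399215+0·14.569775+1/4·4.113961≈4.327902; next y=7/10·0.600785+1/2·4.327902≈2.584500
n=10: y≈2.584500, sp=5, e=sp−y≈2.415500; I≈16.985275, D=e−e_prev≈-1.983715; u=3/4·2.415500+0·16.985275+1/4·(-1.983715)≈1.315696; next y=7/10·2.584500+1/2·1.315696≈2.466998
n=11: y≈2.466998, sp=5, e=sp−y≈2.533002; I≈19.518277, D=e−e_prev≈0.117502; u=3/4·2.533002+0·19.518277+1/4·0.117502≈1.929127; next y=7/10·2.466998+1/2·1.929127≈2.691462
n=12: y≈2.691462, sp=5, e=sp−y≈2.308538; I≈21.826815, D=e−e_prev≈-0.224464; u=3/4·2.308538+0·21.826815+1/4·(-0.224464)≈1.675287; next y=7/10·2.691462+1/2·1.675287≈2.721667
n=13: y≈2.721667, sp=5, e=sp−y≈2.278333; I≈24.105148, D=e−e_prev≈-0.030205; u=3/4·2.278333+0·24.105148+1/4·(-0.030205)≈1.701198; next y=7/10·2.721667+1/2·1.701198≈2.755766

0 3 3.000 0.000
1 3 0.750 1.500
2 3 1.200 1.425
3 3 1.009 1.598
4 3 1.027 1.623
5 3 1.006 1.649
6 1 -0.995 1.658
7 1 0.502 0.663
8 1 0.201 0.715
9 5 4.328 0.601
10 5 1.316 2.585
11 5 1.929 2.467
12 5 1.675 2.691
13 5 1.701 2.722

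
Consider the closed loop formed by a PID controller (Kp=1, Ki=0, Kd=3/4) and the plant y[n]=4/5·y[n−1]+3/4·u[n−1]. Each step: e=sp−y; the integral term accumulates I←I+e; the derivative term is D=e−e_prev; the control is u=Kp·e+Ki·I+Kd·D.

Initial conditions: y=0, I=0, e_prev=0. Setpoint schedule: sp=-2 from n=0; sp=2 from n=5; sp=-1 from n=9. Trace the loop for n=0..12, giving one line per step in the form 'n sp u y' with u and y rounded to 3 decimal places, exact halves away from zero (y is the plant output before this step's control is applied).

(exact arithmetic carried between steps; '≈' marks a value shown rounded to 6 d.p. or computed from one; I and e_prev carry over from the previous line; the table rounds u and y to 3 d.p., halves away from zero)
n=0: y=0, sp=-2, e=sp−y=-2; I=-2, D=e−e_prev=-2; u=1·(-2)+0·(-2)+3/4·(-2)=-3.5; next y=4/5·0+3/4·(-3.5)=-2.625
n=1: y=-2.625, sp=-2, e=sp−y=0.625; I=-1.375, D=e−e_prev=2.625; u=1·0.625+0·(-1.375)+3/4·2.625=2.59375; next y=4/5·(-2.625)+3/4·2.59375≈-0.154688
n=2: y≈-0.154688, sp=-2, e=sp−y≈-1.845313; I≈-3.220313, D=e−e_prev≈-2.470313; u=1·(-1.845313)+0·(-3.220313)+3/4·(-2.470313)≈-3.698047; next y=4/5·(-0.154688)+3/4·(-3.698047)≈-2.897285
n=3: y≈-2.897285, sp=-2, e=sp−y≈0.897285; I≈-2.323027, D=e−e_prev≈2.742598; u=1·0.897285+0·(-2.323027)+3/4·2.742598≈2.954233; next y=4/5·(-2.897285)+3/4·2.954233≈-0.102153
n=4: y≈-0.102153, sp=-2, e=sp−y≈-1.897847; I≈-4.220874, D=e−e_prev≈-2.795132; u=1·(-1.897847)+0·(-4.220874)+3/4·(-2.795132)≈-3.994196; next y=4/5·(-0.102153)+3/4·(-3.994196)≈-3.077369
n=5: y≈-3.077369, sp=2, e=sp−y≈5.077369; I≈0.856495, D=e−e_prev≈6.975216; u=1·5.077369+0·0.856495+3/4·6.975216≈10.308782; next y=4/5·(-3.077369)+3/4·10.308782≈5.269691
n=6: y≈5.269691, sp=2, e=sp−y≈-3.269691; I≈-2.413196, D=e−e_prev≈-8.347060; u=1·(-3.269691)+0·(-2.413196)+3/4·(-8.347060)≈-9.529986; next y=4/5·5.269691+3/4·(-9.529986)≈-2.931737
n=7: y≈-2.931737, sp=2, e=sp−y≈4.931737; I≈2.518541, D=e−e_prev≈8.201428; u=1·4.931737+0·2.518541+3/4·8.201428≈11.082807; next y=4/5·(-2.931737)+3/4·11.082807≈5.966716
n=8: y≈5.966716, sp=2, e=sp−y≈-3.966716; I≈-1.448175, D=e−e_prev≈-8.898453; u=1·(-3.966716)+0·(-1.448175)+3/4·(-8.898453)≈-10.640556; next y=4/5·5.966716+3/4·(-10.640556)≈-3.207044
n=9: y≈-3.207044, sp=-1, e=sp−y≈2.207044; I≈0.758869, D=e−e_prev≈6.173760; u=1·2.207044+0·0.758869+3/4·6.173760≈6.837364; next y=4/5·(-3.207044)+3/4·6.837364≈2.562388
n=10: y≈2.562388, sp=-1, e=sp−y≈-3.562388; I≈-2.803519, D=e−e_prev≈-5.769432; u=1·(-3.562388)+0·(-2.803519)+3/4·(-5.769432)≈-7.889462; next y=4/5·2.562388+3/4·(-7.889462)≈-3.867186
n=11: y≈-3.867186, sp=-1, e=sp−y≈2.867186; I≈0.063667, D=e−e_prev≈6.429574; u=1·2.867186+0·0.063667+3/4·6.429574≈7.689366; next y=4/5·(-3.867186)+3/4·7.689366≈2.673276
n=12: y≈2.673276, sp=-1, e=sp−y≈-3.673276; I≈-3.609609, D=e−e_prev≈-6.540462; u=1·(-3.673276)+0·(-3.609609)+3/4·(-6.540462)≈-8.578623; next y=4/5·2.673276+3/4·(-8.578623)≈-4.295346

0 -2 -3.500 0.000
1 -2 2.594 -2.625
2 -2 -3.698 -0.155
3 -2 2.954 -2.897
4 -2 -3.994 -0.102
5 2 10.309 -3.077
6 2 -9.530 5.270
7 2 11.083 -2.932
8 2 -10.641 5.967
9 -1 6.837 -3.207
10 -1 -7.889 2.562
11 -1 7.689 -3.867
12 -1 -8.579 2.673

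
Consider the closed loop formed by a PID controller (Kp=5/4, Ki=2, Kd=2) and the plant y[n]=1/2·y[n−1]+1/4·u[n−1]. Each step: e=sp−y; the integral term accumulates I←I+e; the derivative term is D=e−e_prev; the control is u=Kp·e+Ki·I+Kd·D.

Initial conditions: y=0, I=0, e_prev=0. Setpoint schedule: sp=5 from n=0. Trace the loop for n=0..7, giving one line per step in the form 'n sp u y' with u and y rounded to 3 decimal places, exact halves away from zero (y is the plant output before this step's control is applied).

(exact arithmetic carried between steps; '≈' marks a value shown rounded to 6 d.p. or computed from one; I and e_prev carry over from the previous line; the table rounds u and y to 3 d.p., halves away from zero)
n=0: y=0, sp=5, e=sp−y=5; I=5, D=e−e_prev=5; u=5/4·5+2·5+2·5=26.25; next y=1/2·0+1/4·26.25=6.5625
n=1: y=6.5625, sp=5, e=sp−y=-1.5625; I=3.4375, D=e−e_prev=-6.5625; u=5/4·(-1.5625)+2·3.4375+2·(-6.5625)=-8.203125; next y=1/2·6.5625+1/4·(-8.203125)≈1.230469
n=2: y≈1.230469, sp=5, e=sp−y≈3.769531; I≈7.207031, D=e−e_prev≈5.332031; u=5/4·3.769531+2·7.207031+2·5.332031≈29.790039; next y=1/2·1.230469+1/4·29.790039≈8.062744
n=3: y≈8.062744, sp=5, e=sp−y≈-3.062744; I≈4.144287, D=e−e_prev≈-6.832275; u=5/4·(-3.062744)+2·4.144287+2·(-6.832275)≈-9.204407; next y=1/2·8.062744+1/4·(-9.204407)≈1.730270
n=4: y≈1.730270, sp=5, e=sp−y≈3.269730; I≈7.414017, D=e−e_prev≈6.332474; u=5/4·3.269730+2·7.414017+2·6.332474≈31.580143; next y=1/2·1.730270+1/4·31.580143≈8.760171
n=5: y≈8.760171, sp=5, e=sp−y≈-3.760171; I≈3.653846, D=e−e_prev≈-7.029901; u=5/4·(-3.760171)+2·3.653846+2·(-7.029901)≈-11.452323; next y=1/2·8.760171+1/4·(-11.452323)≈1.517005
n=6: y≈1.517005, sp=5, e=sp−y≈3.482995; I≈7.136841, D=e−e_prev≈7.243166; u=5/4·3.482995+2·7.136841+2·7.243166≈33.113759; next y=1/2·1.517005+1/4·33.113759≈9.036942
n=7: y≈9.036942, sp=5, e=sp−y≈-4.036942; I≈3.099899, D=e−e_prev≈-7.519937; u=5/4·(-4.036942)+2·3.099899+2·(-7.519937)≈-13.886254; next y=1/2·9.036942+1/4·(-13.886254)≈1.046907

0 5 26.250 0.000
1 5 -8.203 6.563
2 5 29.790 1.230
3 5 -9.204 8.063
4 5 31.580 1.730
5 5 -11.452 8.760
6 5 33.114 1.517
7 5 -13.886 9.037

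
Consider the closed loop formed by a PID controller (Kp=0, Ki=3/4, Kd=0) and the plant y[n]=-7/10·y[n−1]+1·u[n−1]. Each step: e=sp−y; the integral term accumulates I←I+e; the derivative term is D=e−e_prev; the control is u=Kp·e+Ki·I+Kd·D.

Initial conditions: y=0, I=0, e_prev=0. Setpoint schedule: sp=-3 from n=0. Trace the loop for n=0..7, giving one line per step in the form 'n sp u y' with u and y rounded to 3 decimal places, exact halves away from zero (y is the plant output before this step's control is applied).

0 -3 -2.250 0.000
1 -3 -2.813 -2.250
2 -3 -4.134 -1.238
3 -3 -3.933 -3.268
4 -3 -4.949 -1.646
5 -3 -4.351 -3.797
6 -3 -5.331 -1.693
7 -3 -4.472 -4.146

(exact arithmetic carried between steps; '≈' marks a value shown rounded to 6 d.p. or computed from one; I and e_prev carry over from the previous line; the table rounds u and y to 3 d.p., halves away from zero)
n=0: y=0, sp=-3, e=sp−y=-3; I=-3, D=e−e_prev=-3; u=0·(-3)+3/4·(-3)+0·(-3)=-2.25; next y=-7/10·0+1·(-2.25)=-2.25
n=1: y=-2.25, sp=-3, e=sp−y=-0.75; I=-3.75, D=e−e_prev=2.25; u=0·(-0.75)+3/4·(-3.75)+0·2.25=-2.8125; next y=-7/10·(-2.25)+1·(-2.8125)=-1.2375
n=2: y=-1.2375, sp=-3, e=sp−y=-1.7625; I=-5.5125, D=e−e_prev=-1.0125; u=0·(-1.7625)+3/4·(-5.5125)+0·(-1.0125)=-4.134375; next y=-7/10·(-1.2375)+1·(-4.134375)=-3.268125
n=3: y=-3.268125, sp=-3, e=sp−y=0.268125; I=-5.244375, D=e−e_prev=2.030625; u=0·0.268125+3/4·(-5.244375)+0·2.030625≈-3.933281; next y=-7/10·(-3.268125)+1·(-3.933281)≈-1.645594
n=4: y≈-1.645594, sp=-3, e=sp−y≈-1.354406; I≈-6.598781, D=e−e_prev≈-1.622531; u=0·(-1.354406)+3/4·(-6.598781)+0·(-1.622531)≈-4.949086; next y=-7/10·(-1.645594)+1·(-4.949086)≈-3.797170
n=5: y≈-3.797170, sp=-3, e=sp−y≈0.797170; I≈-5.801611, D=e−e_prev≈2.151577; u=0·0.797170+3/4·(-5.801611)+0·2.151577≈-4.351208; next y=-7/10·(-3.797170)+1·(-4.351208)≈-1.693189
n=6: y≈-1.693189, sp=-3, e=sp−y≈-1.306811; I≈-7.108422, D=e−e_prev≈-2.103981; u=0·(-1.306811)+3/4·(-7.108422)+0·(-2.103981)≈-5.331316; next y=-7/10·(-1.693189)+1·(-5.331316)≈-4.146084
n=7: y≈-4.146084, sp=-3, e=sp−y≈1.146084; I≈-5.962338, D=e−e_prev≈2.452895; u=0·1.146084+3/4·(-5.962338)+0·2.452895≈-4.471753; next y=-7/10·(-4.146084)+1·(-4.471753)≈-1.569494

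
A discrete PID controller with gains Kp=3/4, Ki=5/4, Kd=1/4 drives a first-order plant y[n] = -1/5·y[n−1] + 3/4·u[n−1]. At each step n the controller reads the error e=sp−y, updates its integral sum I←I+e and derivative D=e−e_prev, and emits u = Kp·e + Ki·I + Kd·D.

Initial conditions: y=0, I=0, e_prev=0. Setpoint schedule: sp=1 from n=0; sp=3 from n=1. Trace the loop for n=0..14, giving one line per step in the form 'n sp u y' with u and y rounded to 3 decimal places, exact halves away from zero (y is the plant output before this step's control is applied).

(exact arithmetic carried between steps; '≈' marks a value shown rounded to 6 d.p. or computed from one; I and e_prev carry over from the previous line; the table rounds u and y to 3 d.p., halves away from zero)
n=0: y=0, sp=1, e=sp−y=1; I=1, D=e−e_prev=1; u=3/4·1+5/4·1+1/4·1=2.25; next y=-1/5·0+3/4·2.25=1.6875
n=1: y=1.6875, sp=3, e=sp−y=1.3125; I=2.3125, D=e−e_prev=0.3125; u=3/4·1.3125+5/4·2.3125+1/4·0.3125=3.953125; next y=-1/5·1.6875+3/4·3.953125≈2.627344
n=2: y≈2.627344, sp=3, e=sp−y≈0.372656; I≈2.685156, D=e−e_prev≈-0.939844; u=3/4·0.372656+5/4·2.685156+1/4·(-0.939844)≈3.400977; next y=-1/5·2.627344+3/4·3.400977≈2.025264
n=3: y≈2.025264, sp=3, e=sp−y≈0.974736; I≈3.659893, D=e−e_prev≈0.602080; u=3/4·0.974736+5/4·3.659893+1/4·0.602080≈5.456438; next y=-1/5·2.025264+3/4·5.456438≈3.687276
n=4: y≈3.687276, sp=3, e=sp−y≈-0.687276; I≈2.972617, D=e−e_prev≈-1.662012; u=3/4·(-0.687276)+5/4·2.972617+1/4·(-1.662012)≈2.784811; next y=-1/5·3.687276+3/4·2.784811≈1.351153
n=5: y≈1.351153, sp=3, e=sp−y≈1.648847; I≈4.621464, D=e−e_prev≈2.336123; u=3/4·1.648847+5/4·4.621464+1/4·2.336123≈7.597495; next y=-1/5·1.351153+3/4·7.597495≈5.427891
n=6: y≈5.427891, sp=3, e=sp−y≈-2.427891; I≈2.193573, D=e−e_prev≈-4.076737; u=3/4·(-2.427891)+5/4·2.193573+1/4·(-4.076737)≈-0.098136; next y=-1/5·5.427891+3/4·(-0.098136)≈-1.159180
n=7: y≈-1.159180, sp=3, e=sp−y≈4.159180; I≈6.352753, D=e−e_prev≈6.587071; u=3/4·4.159180+5/4·6.352753+1/4·6.587071≈12.707095; next y=-1/5·(-1.159180)+3/4·12.707095≈9.762157
n=8: y≈9.762157, sp=3, e=sp−y≈-6.762157; I≈-0.409404, D=e−e_prev≈-10.921338; u=3/4·(-6.762157)+5/4·(-0.409404)+1/4·(-10.921338)≈-8.313707; next y=-1/5·9.762157+3/4·(-8.313707)≈-8.187712
n=9: y≈-8.187712, sp=3, e=sp−y≈11.187712; I≈10.778308, D=e−e_prev≈17.949869; u=3/4·11.187712+5/4·10.778308+1/4·17.949869≈26.351136; next y=-1/5·(-8.187712)+3/4·26.351136≈21.400894
n=10: y≈21.400894, sp=3, e=sp−y≈-18.400894; I≈-7.622586, D=e−e_prev≈-29.588606; u=3/4·(-18.400894)+5/4·(-7.622586)+1/4·(-29.588606)≈-30.726055; next y=-1/5·21.400894+3/4·(-30.726055)≈-27.324720
n=11: y≈-27.324720, sp=3, e=sp−y≈30.324720; I≈22.702134, D=e−e_prev≈48.725614; u=3/4·30.324720+5/4·22.702134+1/4·48.725614≈63.302611; next y=-1/5·(-27.324720)+3/4·63.302611≈52.941902
n=12: y≈52.941902, sp=3, e=sp−y≈-49.941902; I≈-27.239768, D=e−e_prev≈-80.266622; u=3/4·(-49.941902)+5/4·(-27.239768)+1/4·(-80.266622)≈-91.572792; next y=-1/5·52.941902+3/4·(-91.572792)≈-79.267975
n=13: y≈-79.267975, sp=3, e=sp−y≈82.267975; I≈55.028206, D=e−e_prev≈132.209877; u=3/4·82.267975+5/4·55.028206+1/4·132.209877≈163.538708; next y=-1/5·(-79.267975)+3/4·163.538708≈138.507626
n=14: y≈138.507626, sp=3, e=sp−y≈-135.507626; I≈-80.479420, D=e−e_prev≈-217.775601; u=3/4·(-135.507626)+5/4·(-80.479420)+1/4·(-217.775601)≈-256.673895; next y=-1/5·138.507626+3/4·(-256.673895)≈-220.206946

0 1 2.250 0.000
1 3 3.953 1.688
2 3 3.401 2.627
3 3 5.456 2.025
4 3 2.785 3.687
5 3 7.597 1.351
6 3 -0.098 5.428
7 3 12.707 -1.159
8 3 -8.314 9.762
9 3 26.351 -8.188
10 3 -30.726 21.401
11 3 63.303 -27.325
12 3 -91.573 52.942
13 3 163.539 -79.268
14 3 -256.674 138.508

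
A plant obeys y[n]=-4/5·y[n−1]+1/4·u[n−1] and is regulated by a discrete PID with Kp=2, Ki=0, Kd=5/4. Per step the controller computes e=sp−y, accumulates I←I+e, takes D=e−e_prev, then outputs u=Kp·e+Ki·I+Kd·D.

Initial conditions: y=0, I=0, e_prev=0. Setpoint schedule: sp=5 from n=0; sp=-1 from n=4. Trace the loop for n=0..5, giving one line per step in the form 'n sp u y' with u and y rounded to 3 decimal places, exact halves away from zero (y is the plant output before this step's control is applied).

(exact arithmetic carried between steps; '≈' marks a value shown rounded to 6 d.p. or computed from one; I and e_prev carry over from the previous line; the table rounds u and y to 3 d.p., halves away from zero)
n=0: y=0, sp=5, e=sp−y=5; I=5, D=e−e_prev=5; u=2·5+0·5+5/4·5=16.25; next y=-4/5·0+1/4·16.25=4.0625
n=1: y=4.0625, sp=5, e=sp−y=0.9375; I=5.9375, D=e−e_prev=-4.0625; u=2·0.9375+0·5.9375+5/4·(-4.0625)=-3.203125; next y=-4/5·4.0625+1/4·(-3.203125)≈-4.050781
n=2: y≈-4.050781, sp=5, e=sp−y≈9.050781; I≈14.988281, D=e−e_prev≈8.113281; u=2·9.050781+0·14.988281+5/4·8.113281≈28.243164; next y=-4/5·(-4.050781)+1/4·28.243164≈10.301416
n=3: y≈10.301416, sp=5, e=sp−y≈-5.301416; I≈9.686865, D=e−e_prev≈-14.352197; u=2·(-5.301416)+0·9.686865+5/4·(-14.352197)≈-28.543079; next y=-4/5·10.301416+1/4·(-28.543079)≈-15.376902
n=4: y≈-15.376902, sp=-1, e=sp−y≈14.376902; I≈24.063768, D=e−e_prev≈19.678318; u=2·14.376902+0·24.063768+5/4·19.678318≈53.351703; next y=-4/5·(-15.376902)+1/4·53.351703≈25.639448
n=5: y≈25.639448, sp=-1, e=sp−y≈-26.639448; I≈-2.575680, D=e−e_prev≈-41.016350; u=2·(-26.639448)+0·(-2.575680)+5/4·(-41.016350)≈-104.549333; next y=-4/5·25.639448+1/4·(-104.549333)≈-46.648891

0 5 16.250 0.000
1 5 -3.203 4.063
2 5 28.243 -4.051
3 5 -28.543 10.301
4 -1 53.352 -15.377
5 -1 -104.549 25.639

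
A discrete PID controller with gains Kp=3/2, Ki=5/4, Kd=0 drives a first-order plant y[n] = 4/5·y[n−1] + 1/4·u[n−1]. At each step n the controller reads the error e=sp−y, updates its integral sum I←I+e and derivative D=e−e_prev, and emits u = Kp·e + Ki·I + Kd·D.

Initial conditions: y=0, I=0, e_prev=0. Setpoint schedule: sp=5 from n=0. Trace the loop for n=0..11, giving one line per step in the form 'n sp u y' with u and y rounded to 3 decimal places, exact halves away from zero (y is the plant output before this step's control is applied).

(exact arithmetic carried between steps; '≈' marks a value shown rounded to 6 d.p. or computed from one; I and e_prev carry over from the previous line; the table rounds u and y to 3 d.p., halves away from zero)
n=0: y=0, sp=5, e=sp−y=5; I=5, D=e−e_prev=5; u=3/2·5+5/4·5+0·5=13.75; next y=4/5·0+1/4·13.75=3.4375
n=1: y=3.4375, sp=5, e=sp−y=1.5625; I=6.5625, D=e−e_prev=-3.4375; u=3/2·1.5625+5/4·6.5625+0·(-3.4375)=10.546875; next y=4/5·3.4375+1/4·10.546875≈5.386719
n=2: y≈5.386719, sp=5, e=sp−y≈-0.386719; I≈6.175781, D=e−e_prev≈-1.949219; u=3/2·(-0.386719)+5/4·6.175781+0·(-1.949219)≈7.139648; next y=4/5·5.386719+1/4·7.139648≈6.094287
n=3: y≈6.094287, sp=5, e=sp−y≈-1.094287; I≈5.081494, D=e−e_prev≈-0.707568; u=3/2·(-1.094287)+5/4·5.081494+0·(-0.707568)≈4.710437; next y=4/5·6.094287+1/4·4.710437≈6.053039
n=4: y≈6.053039, sp=5, e=sp−y≈-1.053039; I≈4.028455, D=e−e_prev≈0.041248; u=3/2·(-1.053039)+5/4·4.028455+0·0.041248≈3.456011; next y=4/5·6.053039+1/4·3.456011≈5.706434
n=5: y≈5.706434, sp=5, e=sp−y≈-0.706434; I≈3.322021, D=e−e_prev≈0.346605; u=3/2·(-0.706434)+5/4·3.322021+0·0.346605≈3.092876; next y=4/5·5.706434+1/4·3.092876≈5.338366
n=6: y≈5.338366, sp=5, e=sp−y≈-0.338366; I≈2.983655, D=e−e_prev≈0.368068; u=3/2·(-0.338366)+5/4·2.983655+0·0.368068≈3.222020; next y=4/5·5.338366+1/4·3.222020≈5.076198
n=7: y≈5.076198, sp=5, e=sp−y≈-0.076198; I≈2.907457, D=e−e_prev≈0.262168; u=3/2·(-0.076198)+5/4·2.907457+0·0.262168≈3.520025; next y=4/5·5.076198+1/4·3.520025≈4.940965
n=8: y≈4.940965, sp=5, e=sp−y≈0.059035; I≈2.966493, D=e−e_prev≈0.135233; u=3/2·0.059035+5/4·2.966493+0·0.135233≈3.796669; next y=4/5·4.940965+1/4·3.796669≈4.901939
n=9: y≈4.901939, sp=5, e=sp−y≈0.098061; I≈3.064554, D=e−e_prev≈0.039026; u=3/2·0.098061+5/4·3.064554+0·0.039026≈3.977784; next y=4/5·4.901939+1/4·3.977784≈4.915997
n=10: y≈4.915997, sp=5, e=sp−y≈0.084003; I≈3.148557, D=e−e_prev≈-0.014058; u=3/2·0.084003+5/4·3.148557+0·(-0.014058)≈4.061700; next y=4/5·4.915997+1/4·4.061700≈4.948223
n=11: y≈4.948223, sp=5, e=sp−y≈0.051777; I≈3.200334, D=e−e_prev≈-0.032226; u=3/2·0.051777+5/4·3.200334+0·(-0.032226)≈4.078083; next y=4/5·4.948223+1/4·4.078083≈4.978099

0 5 13.750 0.000
1 5 10.547 3.438
2 5 7.140 5.387
3 5 4.710 6.094
4 5 3.456 6.053
5 5 3.093 5.706
6 5 3.222 5.338
7 5 3.520 5.076
8 5 3.797 4.941
9 5 3.978 4.902
10 5 4.062 4.916
11 5 4.078 4.948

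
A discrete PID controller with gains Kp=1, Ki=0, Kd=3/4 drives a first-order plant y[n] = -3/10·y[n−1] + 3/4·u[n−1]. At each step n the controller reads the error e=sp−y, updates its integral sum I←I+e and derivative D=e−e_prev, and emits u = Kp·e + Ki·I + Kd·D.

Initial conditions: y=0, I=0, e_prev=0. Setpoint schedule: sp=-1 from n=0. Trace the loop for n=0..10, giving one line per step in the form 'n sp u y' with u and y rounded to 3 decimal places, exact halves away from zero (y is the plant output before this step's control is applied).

(exact arithmetic carried between steps; '≈' marks a value shown rounded to 6 d.p. or computed from one; I and e_prev carry over from the previous line; the table rounds u and y to 3 d.p., halves away from zero)
n=0: y=0, sp=-1, e=sp−y=-1; I=-1, D=e−e_prev=-1; u=1·(-1)+0·(-1)+3/4·(-1)=-1.75; next y=-3/10·0+3/4·(-1.75)=-1.3125
n=1: y=-1.3125, sp=-1, e=sp−y=0.3125; I=-0.6875, D=e−e_prev=1.3125; u=1·0.3125+0·(-0.6875)+3/4·1.3125=1.296875; next y=-3/10·(-1.3125)+3/4·1.296875≈1.366406
n=2: y≈1.366406, sp=-1, e=sp−y≈-2.366406; I≈-3.053906, D=e−e_prev≈-2.678906; u=1·(-2.366406)+0·(-3.053906)+3/4·(-2.678906)≈-4.375586; next y=-3/10·1.366406+3/4·(-4.375586)≈-3.691611
n=3: y≈-3.691611, sp=-1, e=sp−y≈2.691611; I≈-0.362295, D=e−e_prev≈5.058018; u=1·2.691611+0·(-0.362295)+3/4·5.058018≈6.485125; next y=-3/10·(-3.691611)+3/4·6.485125≈5.971327
n=4: y≈5.971327, sp=-1, e=sp−y≈-6.971327; I≈-7.333622, D=e−e_prev≈-9.662938; u=1·(-6.971327)+0·(-7.333622)+3/4·(-9.662938)≈-14.218530; next y=-3/10·5.971327+3/4·(-14.218530)≈-12.455296
n=5: y≈-12.455296, sp=-1, e=sp−y≈11.455296; I≈4.121674, D=e−e_prev≈18.426623; u=1·11.455296+0·4.121674+3/4·18.426623≈25.275263; next y=-3/10·(-12.455296)+3/4·25.275263≈22.693036
n=6: y≈22.693036, sp=-1, e=sp−y≈-23.693036; I≈-19.571362, D=e−e_prev≈-35.148332; u=1·(-23.693036)+0·(-19.571362)+3/4·(-35.148332)≈-50.054285; next y=-3/10·22.693036+3/4·(-50.054285)≈-44.348624
n=7: y≈-44.348624, sp=-1, e=sp−y≈43.348624; I≈23.777262, D=e−e_prev≈67.041660; u=1·43.348624+0·23.777262+3/4·67.041660≈93.629869; next y=-3/10·(-44.348624)+3/4·93.629869≈83.526989
n=8: y≈83.526989, sp=-1, e=sp−y≈-84.526989; I≈-60.749727, D=e−e_prev≈-127.875613; u=1·(-84.526989)+0·(-60.749727)+3/4·(-127.875613)≈-180.433699; next y=-3/10·83.526989+3/4·(-180.433699)≈-160.383371
n=9: y≈-160.383371, sp=-1, e=sp−y≈159.383371; I≈98.633644, D=e−e_prev≈243.910360; u=1·159.383371+0·98.633644+3/4·243.910360≈342.316141; next y=-3/10·(-160.383371)+3/4·342.316141≈304.852117
n=10: y≈304.852117, sp=-1, e=sp−y≈-305.852117; I≈-207.218473, D=e−e_prev≈-465.235488; u=1·(-305.852117)+0·(-207.218473)+3/4·(-465.235488)≈-654.778733; next y=-3/10·304.852117+3/4·(-654.778733)≈-582.539685

0 -1 -1.750 0.000
1 -1 1.297 -1.313
2 -1 -4.376 1.366
3 -1 6.485 -3.692
4 -1 -14.219 5.971
5 -1 25.275 -12.455
6 -1 -50.054 22.693
7 -1 93.630 -44.349
8 -1 -180.434 83.527
9 -1 342.316 -160.383
10 -1 -654.779 304.852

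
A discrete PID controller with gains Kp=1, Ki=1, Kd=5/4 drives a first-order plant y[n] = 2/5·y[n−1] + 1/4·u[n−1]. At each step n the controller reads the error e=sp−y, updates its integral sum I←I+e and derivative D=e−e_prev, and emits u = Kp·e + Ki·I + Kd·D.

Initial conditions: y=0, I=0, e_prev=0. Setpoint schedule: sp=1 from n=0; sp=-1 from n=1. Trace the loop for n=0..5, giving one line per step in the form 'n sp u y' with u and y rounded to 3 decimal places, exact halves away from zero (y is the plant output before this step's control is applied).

0 1 3.250 0.000
1 -1 -6.141 0.813
2 -1 2.136 -1.210
3 -1 -4.277 0.050
4 -1 -0.179 -1.049
5 -1 -3.405 -0.465

(exact arithmetic carried between steps; '≈' marks a value shown rounded to 6 d.p. or computed from one; I and e_prev carry over from the previous line; the table rounds u and y to 3 d.p., halves away from zero)
n=0: y=0, sp=1, e=sp−y=1; I=1, D=e−e_prev=1; u=1·1+1·1+5/4·1=3.25; next y=2/5·0+1/4·3.25=0.8125
n=1: y=0.8125, sp=-1, e=sp−y=-1.8125; I=-0.8125, D=e−e_prev=-2.8125; u=1·(-1.8125)+1·(-0.8125)+5/4·(-2.8125)=-6.140625; next y=2/5·0.8125+1/4·(-6.140625)≈-1.210156
n=2: y≈-1.210156, sp=-1, e=sp−y≈0.210156; I≈-0.602344, D=e−e_prev≈2.022656; u=1·0.210156+1·(-0.602344)+5/4·2.022656≈2.136133; next y=2/5·(-1.210156)+1/4·2.136133≈0.049971
n=3: y≈0.049971, sp=-1, e=sp−y≈-1.049971; I≈-1.652314, D=e−e_prev≈-1.260127; u=1·(-1.049971)+1·(-1.652314)+5/4·(-1.260127)≈-4.277444; next y=2/5·0.049971+1/4·(-4.277444)≈-1.049373
n=4: y≈-1.049373, sp=-1, e=sp−y≈0.049373; I≈-1.602942, D=e−e_prev≈1.099343; u=1·0.049373+1·(-1.602942)+5/4·1.099343≈-0.179390; next y=2/5·(-1.049373)+1/4·(-0.179390)≈-0.464597
n=5: y≈-0.464597, sp=-1, e=sp−y≈-0.535403; I≈-2.138345, D=e−e_prev≈-0.584776; u=1·(-0.535403)+1·(-2.138345)+5/4·(-0.584776)≈-3.404719; next y=2/5·(-0.464597)+1/4·(-3.404719)≈-1.037018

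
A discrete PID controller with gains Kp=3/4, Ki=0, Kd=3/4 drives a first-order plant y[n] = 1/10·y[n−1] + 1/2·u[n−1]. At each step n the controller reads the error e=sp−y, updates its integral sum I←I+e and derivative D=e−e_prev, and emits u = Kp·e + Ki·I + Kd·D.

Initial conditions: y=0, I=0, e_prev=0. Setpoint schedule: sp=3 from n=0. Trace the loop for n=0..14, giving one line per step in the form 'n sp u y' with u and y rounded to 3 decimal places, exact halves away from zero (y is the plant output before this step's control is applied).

(exact arithmetic carried between steps; '≈' marks a value shown rounded to 6 d.p. or computed from one; I and e_prev carry over from the previous line; the table rounds u and y to 3 d.p., halves away from zero)
n=0: y=0, sp=3, e=sp−y=3; I=3, D=e−e_prev=3; u=3/4·3+0·3+3/4·3=4.5; next y=1/10·0+1/2·4.5=2.25
n=1: y=2.25, sp=3, e=sp−y=0.75; I=3.75, D=e−e_prev=-2.25; u=3/4·0.75+0·3.75+3/4·(-2.25)=-1.125; next y=1/10·2.25+1/2·(-1.125)=-0.3375
n=2: y=-0.3375, sp=3, e=sp−y=3.3375; I=7.0875, D=e−e_prev=2.5875; u=3/4·3.3375+0·7.0875+3/4·2.5875=4.44375; next y=1/10·(-0.3375)+1/2·4.44375=2.188125
n=3: y=2.188125, sp=3, e=sp−y=0.811875; I=7.899375, D=e−e_prev=-2.525625; u=3/4·0.811875+0·7.899375+3/4·(-2.525625)≈-1.285313; next y=1/10·2.188125+1/2·(-1.285313)≈-0.423844
n=4: y≈-0.423844, sp=3, e=sp−y≈3.423844; I≈11.323219, D=e−e_prev≈2.611969; u=3/4·3.423844+0·11.323219+3/4·2.611969≈4.526859; next y=1/10·(-0.423844)+1/2·4.526859≈2.221045
n=5: y≈2.221045, sp=3, e=sp−y≈0.778955; I≈12.102173, D=e−e_prev≈-2.644889; u=3/4·0.778955+0·12.102173+3/4·(-2.644889)≈-1.399451; next y=1/10·2.221045+1/2·(-1.399451)≈-0.477621
n=6: y≈-0.477621, sp=3, e=sp−y≈3.477621; I≈15.579794, D=e−e_prev≈2.698666; u=3/4·3.477621+0·15.579794+3/4·2.698666≈4.632215; next y=1/10·(-0.477621)+1/2·4.632215≈2.268346
n=7: y≈2.268346, sp=3, e=sp−y≈0.731654; I≈16.311449, D=e−e_prev≈-2.745966; u=3/4·0.731654+0·16.311449+3/4·(-2.745966)≈-1.510734; next y=1/10·2.268346+1/2·(-1.510734)≈-0.528532
n=8: y≈-0.528532, sp=3, e=sp−y≈3.528532; I≈19.839981, D=e−e_prev≈2.796878; u=3/4·3.528532+0·19.839981+3/4·2.796878≈4.744058; next y=1/10·(-0.528532)+1/2·4.744058≈2.319176
n=9: y≈2.319176, sp=3, e=sp−y≈0.680824; I≈20.520806, D=e−e_prev≈-2.847708; u=3/4·0.680824+0·20.520806+3/4·(-2.847708)≈-1.625163; next y=1/10·2.319176+1/2·(-1.625163)≈-0.580664
n=10: y≈-0.580664, sp=3, e=sp−y≈3.580664; I≈24.101469, D=e−e_prev≈2.899840; u=3/4·3.580664+0·24.101469+3/4·2.899840≈4.860378; next y=1/10·(-0.580664)+1/2·4.860378≈2.372122
n=11: y≈2.372122, sp=3, e=sp−y≈0.627878; I≈24.729347, D=e−e_prev≈-2.952786; u=3/4·0.627878+0·24.729347+3/4·(-2.952786)≈-1.743681; next y=1/10·2.372122+1/2·(-1.743681)≈-0.634628
n=12: y≈-0.634628, sp=3, e=sp−y≈3.634628; I≈28.363975, D=e−e_prev≈3.006751; u=3/4·3.634628+0·28.363975+3/4·3.006751≈4.981034; next y=1/10·(-0.634628)+1/2·4.981034≈2.427054
n=13: y≈2.427054, sp=3, e=sp−y≈0.572946; I≈28.936921, D=e−e_prev≈-3.061683; u=3/4·0.572946+0·28.936921+3/4·(-3.061683)≈-1.866553; next y=1/10·2.427054+1/2·(-1.866553)≈-0.690571
n=14: y≈-0.690571, sp=3, e=sp−y≈3.690571; I≈32.627492, D=e−e_prev≈3.117625; u=3/4·3.690571+0·32.627492+3/4·3.117625≈5.106147; next y=1/10·(-0.690571)+1/2·5.106147≈2.484017

0 3 4.500 0.000
1 3 -1.125 2.250
2 3 4.444 -0.338
3 3 -1.285 2.188
4 3 4.527 -0.424
5 3 -1.399 2.221
6 3 4.632 -0.478
7 3 -1.511 2.268
8 3 4.744 -0.529
9 3 -1.625 2.319
10 3 4.860 -0.581
11 3 -1.744 2.372
12 3 4.981 -0.635
13 3 -1.867 2.427
14 3 5.106 -0.691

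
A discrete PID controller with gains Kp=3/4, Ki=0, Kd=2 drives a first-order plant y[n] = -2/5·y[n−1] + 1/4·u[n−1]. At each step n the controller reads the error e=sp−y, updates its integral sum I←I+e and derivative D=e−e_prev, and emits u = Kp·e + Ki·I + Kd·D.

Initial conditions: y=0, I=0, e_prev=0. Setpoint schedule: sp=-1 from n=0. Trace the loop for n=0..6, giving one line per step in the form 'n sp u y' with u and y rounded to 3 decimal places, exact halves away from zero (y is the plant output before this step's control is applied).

(exact arithmetic carried between steps; '≈' marks a value shown rounded to 6 d.p. or computed from one; I and e_prev carry over from the previous line; the table rounds u and y to 3 d.p., halves away from zero)
n=0: y=0, sp=-1, e=sp−y=-1; I=-1, D=e−e_prev=-1; u=3/4·(-1)+0·(-1)+2·(-1)=-2.75; next y=-2/5·0+1/4·(-2.75)=-0.6875
n=1: y=-0.6875, sp=-1, e=sp−y=-0.3125; I=-1.3125, D=e−e_prev=0.6875; u=3/4·(-0.3125)+0·(-1.3125)+2·0.6875=1.140625; next y=-2/5·(-0.6875)+1/4·1.140625≈0.560156
n=2: y≈0.560156, sp=-1, e=sp−y≈-1.560156; I≈-2.872656, D=e−e_prev≈-1.247656; u=3/4·(-1.560156)+0·(-2.872656)+2·(-1.247656)≈-3.665430; next y=-2/5·0.560156+1/4·(-3.665430)≈-1.140420
n=3: y≈-1.140420, sp=-1, e=sp−y≈0.140420; I≈-2.732236, D=e−e_prev≈1.700576; u=3/4·0.140420+0·(-2.732236)+2·1.700576≈3.506467; next y=-2/5·(-1.140420)+1/4·3.506467≈1.332785
n=4: y≈1.332785, sp=-1, e=sp−y≈-2.332785; I≈-5.065021, D=e−e_prev≈-2.473205; u=3/4·(-2.332785)+0·(-5.065021)+2·(-2.473205)≈-6.695998; next y=-2/5·1.332785+1/4·(-6.695998)≈-2.207113
n=5: y≈-2.207113, sp=-1, e=sp−y≈1.207113; I≈-3.857908, D=e−e_prev≈3.539898; u=3/4·1.207113+0·(-3.857908)+2·3.539898≈7.985131; next y=-2/5·(-2.207113)+1/4·7.985131≈2.879128
n=6: y≈2.879128, sp=-1, e=sp−y≈-3.879128; I≈-7.737036, D=e−e_prev≈-5.086242; u=3/4·(-3.879128)+0·(-7.737036)+2·(-5.086242)≈-13.081829; next y=-2/5·2.879128+1/4·(-13.081829)≈-4.422109

0 -1 -2.750 0.000
1 -1 1.141 -0.688
2 -1 -3.665 0.560
3 -1 3.506 -1.140
4 -1 -6.696 1.333
5 -1 7.985 -2.207
6 -1 -13.082 2.879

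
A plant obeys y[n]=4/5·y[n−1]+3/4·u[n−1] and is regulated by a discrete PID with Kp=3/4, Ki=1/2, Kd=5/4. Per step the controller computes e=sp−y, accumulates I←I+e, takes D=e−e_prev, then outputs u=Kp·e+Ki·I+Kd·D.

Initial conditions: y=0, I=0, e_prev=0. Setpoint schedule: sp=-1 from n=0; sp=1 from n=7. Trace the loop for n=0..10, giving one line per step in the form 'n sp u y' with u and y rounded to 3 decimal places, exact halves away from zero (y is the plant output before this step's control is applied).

(exact arithmetic carried between steps; '≈' marks a value shown rounded to 6 d.p. or computed from one; I and e_prev carry over from the previous line; the table rounds u and y to 3 d.p., halves away from zero)
n=0: y=0, sp=-1, e=sp−y=-1; I=-1, D=e−e_prev=-1; u=3/4·(-1)+1/2·(-1)+5/4·(-1)=-2.5; next y=4/5·0+3/4·(-2.5)=-1.875
n=1: y=-1.875, sp=-1, e=sp−y=0.875; I=-0.125, D=e−e_prev=1.875; u=3/4·0.875+1/2·(-0.125)+5/4·1.875=2.9375; next y=4/5·(-1.875)+3/4·2.9375=0.703125
n=2: y=0.703125, sp=-1, e=sp−y=-1.703125; I=-1.828125, D=e−e_prev=-2.578125; u=3/4·(-1.703125)+1/2·(-1.828125)+5/4·(-2.578125)≈-5.414063; next y=4/5·0.703125+3/4·(-5.414063)≈-3.498047
n=3: y≈-3.498047, sp=-1, e=sp−y≈2.498047; I≈0.669922, D=e−e_prev≈4.201172; u=3/4·2.498047+1/2·0.669922+5/4·4.201172≈7.459961; next y=4/5·(-3.498047)+3/4·7.459961≈2.796533
n=4: y≈2.796533, sp=-1, e=sp−y≈-3.796533; I≈-3.126611, D=e−e_prev≈-6.294580; u=3/4·(-3.796533)+1/2·(-3.126611)+5/4·(-6.294580)≈-12.278931; next y=4/5·2.796533+3/4·(-12.278931)≈-6.971971
n=5: y≈-6.971971, sp=-1, e=sp−y≈5.971971; I≈2.845360, D=e−e_prev≈9.768505; u=3/4·5.971971+1/2·2.845360+5/4·9.768505≈18.112289; next y=4/5·(-6.971971)+3/4·18.112289≈8.006640
n=6: y≈8.006640, sp=-1, e=sp−y≈-9.006640; I≈-6.161280, D=e−e_prev≈-14.978611; u=3/4·(-9.006640)+1/2·(-6.161280)+5/4·(-14.978611)≈-28.558884; next y=4/5·8.006640+3/4·(-28.558884)≈-15.013851
n=7: y≈-15.013851, sp=1, e=sp−y≈16.013851; I≈9.852571, D=e−e_prev≈25.020491; u=3/4·16.013851+1/2·9.852571+5/4·25.020491≈48.212288; next y=4/5·(-15.013851)+3/4·48.212288≈24.148135
n=8: y≈24.148135, sp=1, e=sp−y≈-23.148135; I≈-13.295564, D=e−e_prev≈-39.161986; u=3/4·(-23.148135)+1/2·(-13.295564)+5/4·(-39.161986)≈-72.961366; next y=4/5·24.148135+3/4·(-72.961366)≈-35.402516
n=9: y≈-35.402516, sp=1, e=sp−y≈36.402516; I≈23.106953, D=e−e_prev≈59.550651; u=3/4·36.402516+1/2·23.106953+5/4·59.550651≈113.293677; next y=4/5·(-35.402516)+3/4·113.293677≈56.648245
n=10: y≈56.648245, sp=1, e=sp−y≈-55.648245; I≈-32.541292, D=e−e_prev≈-92.050761; u=3/4·(-55.648245)+1/2·(-32.541292)+5/4·(-92.050761)≈-173.070282; next y=4/5·56.648245+3/4·(-173.070282)≈-84.484115

0 -1 -2.500 0.000
1 -1 2.938 -1.875
2 -1 -5.414 0.703
3 -1 7.460 -3.498
4 -1 -12.279 2.797
5 -1 18.112 -6.972
6 -1 -28.559 8.007
7 1 48.212 -15.014
8 1 -72.961 24.148
9 1 113.294 -35.403
10 1 -173.070 56.648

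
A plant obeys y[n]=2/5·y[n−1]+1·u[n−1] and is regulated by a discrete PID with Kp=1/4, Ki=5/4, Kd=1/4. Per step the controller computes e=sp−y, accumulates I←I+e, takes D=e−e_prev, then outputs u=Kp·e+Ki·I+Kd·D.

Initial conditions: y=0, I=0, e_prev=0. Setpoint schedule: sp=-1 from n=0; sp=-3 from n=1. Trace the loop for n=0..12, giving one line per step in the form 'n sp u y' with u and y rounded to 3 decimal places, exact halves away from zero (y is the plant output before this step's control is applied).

0 -1 -1.750 0.000
1 -3 -3.188 -1.750
2 -3 -0.947 -3.888
3 -3 -2.797 -2.502
4 -3 -0.806 -3.797
5 -3 -2.710 -2.325
6 -3 -0.884 -3.640
7 -3 -2.688 -2.340
8 -3 -0.941 -3.624
9 -3 -2.640 -2.391
10 -3 -0.983 -3.596
11 -3 -2.595 -2.422
12 -3 -1.026 -3.563

(exact arithmetic carried between steps; '≈' marks a value shown rounded to 6 d.p. or computed from one; I and e_prev carry over from the previous line; the table rounds u and y to 3 d.p., halves away from zero)
n=0: y=0, sp=-1, e=sp−y=-1; I=-1, D=e−e_prev=-1; u=1/4·(-1)+5/4·(-1)+1/4·(-1)=-1.75; next y=2/5·0+1·(-1.75)=-1.75
n=1: y=-1.75, sp=-3, e=sp−y=-1.25; I=-2.25, D=e−e_prev=-0.25; u=1/4·(-1.25)+5/4·(-2.25)+1/4·(-0.25)=-3.1875; next y=2/5·(-1.75)+1·(-3.1875)=-3.8875
n=2: y=-3.8875, sp=-3, e=sp−y=0.8875; I=-1.3625, D=e−e_prev=2.1375; u=1/4·0.8875+5/4·(-1.3625)+1/4·2.1375=-0.946875; next y=2/5·(-3.8875)+1·(-0.946875)=-2.501875
n=3: y=-2.501875, sp=-3, e=sp−y=-0.498125; I=-1.860625, D=e−e_prev=-1.385625; u=1/4·(-0.498125)+5/4·(-1.860625)+1/4·(-1.385625)≈-2.796719; next y=2/5·(-2.501875)+1·(-2.796719)≈-3.797469
n=4: y≈-3.797469, sp=-3, e=sp−y≈0.797469; I≈-1.063156, D=e−e_prev≈1.295594; u=1/4·0.797469+5/4·(-1.063156)+1/4·1.295594≈-0.805680; next y=2/5·(-3.797469)+1·(-0.805680)≈-2.324667
n=5: y≈-2.324667, sp=-3, e=sp−y≈-0.675333; I≈-1.738489, D=e−e_prev≈-1.472802; u=1/4·(-0.675333)+5/4·(-1.738489)+1/4·(-1.472802)≈-2.710145; next y=2/5·(-2.324667)+1·(-2.710145)≈-3.640012
n=6: y≈-3.640012, sp=-3, e=sp−y≈0.640012; I≈-1.098477, D=e−e_prev≈1.315345; u=1/4·0.640012+5/4·(-1.098477)+1/4·1.315345≈-0.884257; next y=2/5·(-3.640012)+1·(-0.884257)≈-2.340262
n=7: y≈-2.340262, sp=-3, e=sp−y≈-0.659738; I≈-1.758215, D=e−e_prev≈-1.299750; u=1/4·(-0.659738)+5/4·(-1.758215)+1/4·(-1.299750)≈-2.687641; next y=2/5·(-2.340262)+1·(-2.687641)≈-3.623746
n=8: y≈-3.623746, sp=-3, e=sp−y≈0.623746; I≈-1.134470, D=e−e_prev≈1.283483; u=1/4·0.623746+5/4·(-1.134470)+1/4·1.283483≈-0.941280; next y=2/5·(-3.623746)+1·(-0.941280)≈-2.390778
n=9: y≈-2.390778, sp=-3, e=sp−y≈-0.609222; I≈-1.743692, D=e−e_prev≈-1.232968; u=1/4·(-0.609222)+5/4·(-1.743692)+1/4·(-1.232968)≈-2.640162; next y=2/5·(-2.390778)+1·(-2.640162)≈-3.596473
n=10: y≈-3.596473, sp=-3, e=sp−y≈0.596473; I≈-1.147218, D=e−e_prev≈1.205695; u=1/4·0.596473+5/4·(-1.147218)+1/4·1.205695≈-0.983481; next y=2/5·(-3.596473)+1·(-0.983481)≈-2.422070
n=11: y≈-2.422070, sp=-3, e=sp−y≈-0.577930; I≈-1.725148, D=e−e_prev≈-1.174403; u=1/4·(-0.577930)+5/4·(-1.725148)+1/4·(-1.174403)≈-2.594518; next y=2/5·(-2.422070)+1·(-2.594518)≈-3.563347
n=12: y≈-3.563347, sp=-3, e=sp−y≈0.563347; I≈-1.161802, D=e−e_prev≈1.141276; u=1/4·0.563347+5/4·(-1.161802)+1/4·1.141276≈-1.026096; next y=2/5·(-3.563347)+1·(-1.026096)≈-2.451435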